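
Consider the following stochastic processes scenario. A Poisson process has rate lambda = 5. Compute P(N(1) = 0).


P(N(t)=k) = (lambda*t)^k * exp(-lambda*t) / k!
lambda*t = 5
= 5^0 * exp(-5) / 0!
= 1 * 0.0067 / 1
= 0.0067

0.0067


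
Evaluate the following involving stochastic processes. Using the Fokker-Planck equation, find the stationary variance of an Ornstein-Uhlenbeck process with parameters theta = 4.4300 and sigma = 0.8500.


Stationary variance = sigma^2 / (2*theta)
= 0.8500^2 / (2*4.4300)
= 0.7225 / 8.8600
= 0.0815

0.0815


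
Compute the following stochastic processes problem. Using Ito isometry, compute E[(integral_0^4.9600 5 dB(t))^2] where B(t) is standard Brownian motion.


By Ito isometry: E[(int f dB)^2] = int f^2 dt
= 5^2 * 4.9600
= 25 * 4.9600 = 124.0000

124.0000


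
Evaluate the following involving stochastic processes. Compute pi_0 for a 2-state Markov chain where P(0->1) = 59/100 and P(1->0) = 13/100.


Stationary distribution: pi_0 = p10/(p01+p10), pi_1 = p01/(p01+p10)
p01 = 0.5900, p10 = 0.1300
pi_0 = 0.1806

0.1806


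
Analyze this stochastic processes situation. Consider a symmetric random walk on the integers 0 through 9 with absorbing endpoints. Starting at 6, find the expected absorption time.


For symmetric RW on 0,...,N with absorbing barriers, E(i) = i*(N-i)
E(6) = 6 * 3 = 18

18


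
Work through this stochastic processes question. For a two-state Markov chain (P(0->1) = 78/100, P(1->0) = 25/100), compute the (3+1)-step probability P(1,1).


P^4 = P^3 * P^1
Computing via matrix multiplication of the transition matrix.
Entry (1,1) of P^4 = 0.7573

0.7573


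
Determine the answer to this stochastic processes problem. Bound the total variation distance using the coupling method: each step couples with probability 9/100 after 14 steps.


TV distance bound <= (1-delta)^n
= (1 - 0.0900)^14
= 0.9100^14
= 0.2670

0.2670


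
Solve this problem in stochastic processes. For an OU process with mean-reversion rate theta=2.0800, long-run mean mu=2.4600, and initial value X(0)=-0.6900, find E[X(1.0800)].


E[X(t)] = mu + (X(0) - mu)*exp(-theta*t)
= 2.4600 + (-0.6900 - 2.4600)*exp(-2.0800*1.0800)
= 2.4600 + -3.1500 * 0.1058
= 2.1268

2.1268


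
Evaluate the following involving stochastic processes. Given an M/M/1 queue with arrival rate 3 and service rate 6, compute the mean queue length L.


rho = 3/6 = 0.5000
L = rho/(1-rho)
= 0.5000/0.5000
= 1.0000

1.0000


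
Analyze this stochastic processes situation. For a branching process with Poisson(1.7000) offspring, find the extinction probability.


Since mu = 1.7000 > 1, extinction prob q < 1.
Solve s = exp(mu*(s-1)) iteratively.
q = 0.3088

0.3088


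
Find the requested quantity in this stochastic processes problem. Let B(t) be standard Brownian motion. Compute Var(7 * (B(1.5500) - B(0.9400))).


Var(alpha*(B(t)-B(s))) = alpha^2 * (t-s)
= 7^2 * (1.5500 - 0.9400)
= 49 * 0.6100
= 29.8900

29.8900


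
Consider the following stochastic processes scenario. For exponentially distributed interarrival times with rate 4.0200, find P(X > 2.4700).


P(X > t) = exp(-lambda * t)
= exp(-4.0200 * 2.4700)
= exp(-9.9294) = 4.8721e-05

4.8721e-05


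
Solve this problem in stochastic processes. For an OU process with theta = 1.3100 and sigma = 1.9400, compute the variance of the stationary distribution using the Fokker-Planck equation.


Stationary variance = sigma^2 / (2*theta)
= 1.9400^2 / (2*1.3100)
= 3.7636 / 2.6200
= 1.4365

1.4365


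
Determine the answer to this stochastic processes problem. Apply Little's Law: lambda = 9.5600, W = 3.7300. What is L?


Little's Law: L = lambda * W
= 9.5600 * 3.7300
= 35.6588

35.6588


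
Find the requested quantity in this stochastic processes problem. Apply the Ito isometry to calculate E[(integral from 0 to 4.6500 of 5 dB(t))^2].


By Ito isometry: E[(int f dB)^2] = int f^2 dt
= 5^2 * 4.6500
= 25 * 4.6500 = 116.2500

116.2500


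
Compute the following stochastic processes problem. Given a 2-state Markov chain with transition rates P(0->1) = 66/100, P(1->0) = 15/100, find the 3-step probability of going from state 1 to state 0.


Computing P^3 by matrix multiplication.
P = [[0.3400, 0.6600], [0.1500, 0.8500]]
After raising P to the power 3:
P^3(1,0) = 0.1839

0.1839


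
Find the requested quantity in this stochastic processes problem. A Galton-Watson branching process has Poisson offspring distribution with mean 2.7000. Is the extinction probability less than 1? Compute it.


Since mu = 2.7000 > 1, extinction prob q < 1.
Solve s = exp(mu*(s-1)) iteratively.
q = 0.0844

0.0844


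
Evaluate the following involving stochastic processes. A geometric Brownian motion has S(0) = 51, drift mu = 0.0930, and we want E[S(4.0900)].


E[S(t)] = S(0) * exp(mu * t)
= 51 * exp(0.0930 * 4.0900)
= 51 * 1.4628
= 74.6041

74.6041


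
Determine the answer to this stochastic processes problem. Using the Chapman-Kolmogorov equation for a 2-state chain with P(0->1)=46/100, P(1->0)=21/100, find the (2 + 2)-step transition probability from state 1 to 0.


P^4 = P^2 * P^2
Computing via matrix multiplication of the transition matrix.
Entry (1,0) of P^4 = 0.3097

0.3097


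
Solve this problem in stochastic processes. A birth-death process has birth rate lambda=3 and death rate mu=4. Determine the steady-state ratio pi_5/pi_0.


For birth-death process, pi_n/pi_0 = (lambda/mu)^n
= (3/4)^5
= 0.2373

0.2373


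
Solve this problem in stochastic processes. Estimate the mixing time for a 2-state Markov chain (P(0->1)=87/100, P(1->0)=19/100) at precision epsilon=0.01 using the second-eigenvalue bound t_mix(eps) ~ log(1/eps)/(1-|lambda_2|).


lambda_2 = |1 - p01 - p10| = |1 - 0.8700 - 0.1900| = 0.0600
t_mix ~ log(1/eps)/(1 - |lambda_2|)
= log(100)/(1 - 0.0600) = 4.6052/0.9400
= 4.8991

4.8991


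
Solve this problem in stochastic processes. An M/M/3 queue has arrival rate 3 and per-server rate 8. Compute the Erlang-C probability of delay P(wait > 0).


a = lambda/mu = 0.3750
rho = a/c = 0.1250
Erlang-C formula applied:
C(c,a) = 0.0069

0.0069


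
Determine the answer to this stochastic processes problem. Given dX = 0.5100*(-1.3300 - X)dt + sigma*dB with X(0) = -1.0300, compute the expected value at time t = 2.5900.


E[X(t)] = mu + (X(0) - mu)*exp(-theta*t)
= -1.3300 + (-1.0300 - -1.3300)*exp(-0.5100*2.5900)
= -1.3300 + 0.3000 * 0.2669
= -1.2499

-1.2499


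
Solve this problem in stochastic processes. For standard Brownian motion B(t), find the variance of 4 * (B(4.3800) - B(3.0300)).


Var(alpha*(B(t)-B(s))) = alpha^2 * (t-s)
= 4^2 * (4.3800 - 3.0300)
= 16 * 1.3500
= 21.6000

21.6000


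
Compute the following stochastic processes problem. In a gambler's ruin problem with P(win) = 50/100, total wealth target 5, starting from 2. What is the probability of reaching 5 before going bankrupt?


p = 1/2: P(win) = i/N = 2/5
= 0.4000

0.4000


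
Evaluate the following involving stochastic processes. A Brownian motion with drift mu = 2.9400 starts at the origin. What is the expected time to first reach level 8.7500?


Expected first passage time = a/mu
= 8.7500/2.9400
= 2.9762

2.9762


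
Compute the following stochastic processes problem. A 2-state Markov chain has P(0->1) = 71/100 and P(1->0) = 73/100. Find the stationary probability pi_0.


Stationary distribution: pi_0 = p10/(p01+p10), pi_1 = p01/(p01+p10)
p01 = 0.7100, p10 = 0.7300
pi_0 = 0.5069

0.5069


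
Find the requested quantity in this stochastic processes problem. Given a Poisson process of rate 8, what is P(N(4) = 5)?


P(N(t)=k) = (lambda*t)^k * exp(-lambda*t) / k!
lambda*t = 32
= 32^5 * exp(-32) / 5!
= 33554432 * 1.2664e-14 / 120
= 3.5412e-09

3.5412e-09


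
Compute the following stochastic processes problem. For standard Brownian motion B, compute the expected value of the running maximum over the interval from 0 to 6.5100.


E(max B(s)) = sqrt(2t/pi)
= sqrt(2*6.5100/pi)
= sqrt(4.1444)
= 2.0358

2.0358


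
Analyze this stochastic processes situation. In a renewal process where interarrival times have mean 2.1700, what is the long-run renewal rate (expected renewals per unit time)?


Long-run renewal rate = 1/E(X)
= 1/2.1700
= 0.4608

0.4608


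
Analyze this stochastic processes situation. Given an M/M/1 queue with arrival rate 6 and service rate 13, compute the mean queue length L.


rho = 6/13 = 0.4615
L = rho/(1-rho)
= 0.4615/0.5385
= 0.8571

0.8571


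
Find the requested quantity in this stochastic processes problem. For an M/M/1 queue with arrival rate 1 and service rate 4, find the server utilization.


rho = lambda/mu
= 1/4
= 0.2500

0.2500


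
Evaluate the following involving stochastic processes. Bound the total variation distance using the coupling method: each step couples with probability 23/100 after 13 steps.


TV distance bound <= (1-delta)^n
= (1 - 0.2300)^13
= 0.7700^13
= 0.0334

0.0334


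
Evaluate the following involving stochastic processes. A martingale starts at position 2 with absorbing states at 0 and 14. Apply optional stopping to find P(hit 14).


By optional stopping theorem: E(M at tau) = M(0) = 2
P(hit 14)*14 + P(hit 0)*0 = 2
P(hit 14) = (2 - 0)/(14 - 0) = 1/7 = 0.1429

0.1429


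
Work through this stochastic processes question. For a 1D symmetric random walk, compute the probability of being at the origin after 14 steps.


P(S(14) = 0) = C(14,7) / 4^7
= 3432 / 16384
= 0.2095

0.2095


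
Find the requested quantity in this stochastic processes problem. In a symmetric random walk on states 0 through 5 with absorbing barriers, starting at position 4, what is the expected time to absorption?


For symmetric RW on 0,...,N with absorbing barriers, E(i) = i*(N-i)
E(4) = 4 * 1 = 4

4


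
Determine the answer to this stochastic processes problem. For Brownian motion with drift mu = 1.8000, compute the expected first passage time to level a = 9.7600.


Expected first passage time = a/mu
= 9.7600/1.8000
= 5.4222

5.4222


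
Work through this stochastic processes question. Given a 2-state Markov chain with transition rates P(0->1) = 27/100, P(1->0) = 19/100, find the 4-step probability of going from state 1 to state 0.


Computing P^4 by matrix multiplication.
P = [[0.7300, 0.2700], [0.1900, 0.8100]]
After raising P to the power 4:
P^4(1,0) = 0.3779

0.3779


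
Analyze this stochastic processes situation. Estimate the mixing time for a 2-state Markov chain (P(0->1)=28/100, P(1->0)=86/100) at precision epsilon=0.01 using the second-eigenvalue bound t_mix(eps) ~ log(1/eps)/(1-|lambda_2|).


lambda_2 = |1 - p01 - p10| = |1 - 0.2800 - 0.8600| = 0.1400
t_mix ~ log(1/eps)/(1 - |lambda_2|)
= log(100)/(1 - 0.1400) = 4.6052/0.8600
= 5.3548

5.3548


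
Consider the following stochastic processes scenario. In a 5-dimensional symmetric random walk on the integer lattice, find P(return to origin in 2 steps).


P(return in 2 steps) = P(reverse first step) = 1/(2d)
= 1/10
= 0.1000

0.1000


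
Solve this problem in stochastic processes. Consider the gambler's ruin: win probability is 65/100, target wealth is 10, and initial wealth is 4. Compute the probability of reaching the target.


Gambler's ruin formula:
r = q/p = 0.3500/0.6500 = 0.5385
P(win) = (1 - r^i)/(1 - r^N)
= (1 - 0.5385^4)/(1 - 0.5385^10)
= 0.9178

0.9178


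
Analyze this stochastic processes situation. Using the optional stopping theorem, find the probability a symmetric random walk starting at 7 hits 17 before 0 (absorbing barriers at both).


By optional stopping theorem: E(M at tau) = M(0) = 7
P(hit 17)*17 + P(hit 0)*0 = 7
P(hit 17) = (7 - 0)/(17 - 0) = 7/17 = 0.4118

0.4118


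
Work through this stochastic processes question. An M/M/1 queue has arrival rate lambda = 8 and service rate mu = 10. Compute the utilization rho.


rho = lambda/mu
= 8/10
= 0.8000

0.8000


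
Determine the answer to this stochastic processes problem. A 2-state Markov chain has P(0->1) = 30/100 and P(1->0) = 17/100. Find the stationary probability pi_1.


Stationary distribution: pi_0 = p10/(p01+p10), pi_1 = p01/(p01+p10)
p01 = 0.3000, p10 = 0.1700
pi_1 = 0.6383

0.6383


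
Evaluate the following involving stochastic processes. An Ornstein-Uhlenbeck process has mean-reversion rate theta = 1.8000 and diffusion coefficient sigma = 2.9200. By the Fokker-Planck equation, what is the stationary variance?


Stationary variance = sigma^2 / (2*theta)
= 2.9200^2 / (2*1.8000)
= 8.5264 / 3.6000
= 2.3684

2.3684


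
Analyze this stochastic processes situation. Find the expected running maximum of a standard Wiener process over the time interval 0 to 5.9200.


E(max B(s)) = sqrt(2t/pi)
= sqrt(2*5.9200/pi)
= sqrt(3.7688)
= 1.9413

1.9413


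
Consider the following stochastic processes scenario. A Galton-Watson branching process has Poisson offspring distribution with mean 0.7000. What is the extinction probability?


Since mu = 0.7000 <= 1, extinction probability = 1.

1.0000


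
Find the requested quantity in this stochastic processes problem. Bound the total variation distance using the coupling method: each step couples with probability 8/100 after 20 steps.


TV distance bound <= (1-delta)^n
= (1 - 0.0800)^20
= 0.9200^20
= 0.1887

0.1887


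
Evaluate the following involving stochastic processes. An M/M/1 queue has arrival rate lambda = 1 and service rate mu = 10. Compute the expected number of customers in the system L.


rho = 1/10 = 0.1000
L = rho/(1-rho)
= 0.1000/0.9000
= 0.1111

0.1111


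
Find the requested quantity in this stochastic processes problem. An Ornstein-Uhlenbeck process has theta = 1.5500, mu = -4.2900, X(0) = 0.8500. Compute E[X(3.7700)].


E[X(t)] = mu + (X(0) - mu)*exp(-theta*t)
= -4.2900 + (0.8500 - -4.2900)*exp(-1.5500*3.7700)
= -4.2900 + 5.1400 * 0.0029
= -4.2751

-4.2751


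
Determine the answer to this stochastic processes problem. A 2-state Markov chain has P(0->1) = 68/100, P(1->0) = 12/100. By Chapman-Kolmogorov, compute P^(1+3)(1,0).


P^4 = P^1 * P^3
Computing via matrix multiplication of the transition matrix.
Entry (1,0) of P^4 = 0.1498

0.1498


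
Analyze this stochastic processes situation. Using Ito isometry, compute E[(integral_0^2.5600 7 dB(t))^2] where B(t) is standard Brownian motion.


By Ito isometry: E[(int f dB)^2] = int f^2 dt
= 7^2 * 2.5600
= 49 * 2.5600 = 125.4400

125.4400


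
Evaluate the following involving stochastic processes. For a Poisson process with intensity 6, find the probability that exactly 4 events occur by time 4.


P(N(t)=k) = (lambda*t)^k * exp(-lambda*t) / k!
lambda*t = 24
= 24^4 * exp(-24) / 4!
= 331776 * 3.7751e-11 / 24
= 5.2187e-07

5.2187e-07


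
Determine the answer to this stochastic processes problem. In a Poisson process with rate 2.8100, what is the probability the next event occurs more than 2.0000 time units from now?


P(X > t) = exp(-lambda * t)
= exp(-2.8100 * 2.0000)
= exp(-5.6200) = 0.0036

0.0036


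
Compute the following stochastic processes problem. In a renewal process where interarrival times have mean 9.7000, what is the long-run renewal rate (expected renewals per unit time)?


Long-run renewal rate = 1/E(X)
= 1/9.7000
= 0.1031

0.1031


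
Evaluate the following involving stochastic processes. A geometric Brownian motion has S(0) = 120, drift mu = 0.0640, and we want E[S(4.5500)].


E[S(t)] = S(0) * exp(mu * t)
= 120 * exp(0.0640 * 4.5500)
= 120 * 1.3380
= 160.5639

160.5639


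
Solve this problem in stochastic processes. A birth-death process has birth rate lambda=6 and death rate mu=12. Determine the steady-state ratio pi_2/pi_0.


For birth-death process, pi_n/pi_0 = (lambda/mu)^n
= (6/12)^2
= 0.2500

0.2500


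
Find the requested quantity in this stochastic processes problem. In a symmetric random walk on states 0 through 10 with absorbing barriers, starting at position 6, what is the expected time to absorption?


For symmetric RW on 0,...,N with absorbing barriers, E(i) = i*(N-i)
E(6) = 6 * 4 = 24

24


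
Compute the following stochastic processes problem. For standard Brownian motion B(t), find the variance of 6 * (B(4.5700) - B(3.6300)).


Var(alpha*(B(t)-B(s))) = alpha^2 * (t-s)
= 6^2 * (4.5700 - 3.6300)
= 36 * 0.9400
= 33.8400

33.8400


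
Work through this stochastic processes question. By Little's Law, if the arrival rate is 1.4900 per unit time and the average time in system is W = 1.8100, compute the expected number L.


Little's Law: L = lambda * W
= 1.4900 * 1.8100
= 2.6969

2.6969


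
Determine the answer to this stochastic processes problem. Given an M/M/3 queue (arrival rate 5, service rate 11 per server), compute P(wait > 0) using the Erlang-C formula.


a = lambda/mu = 0.4545
rho = a/c = 0.1515
Erlang-C formula applied:
C(c,a) = 0.0117

0.0117


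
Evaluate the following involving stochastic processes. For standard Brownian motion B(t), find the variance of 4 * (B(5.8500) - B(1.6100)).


Var(alpha*(B(t)-B(s))) = alpha^2 * (t-s)
= 4^2 * (5.8500 - 1.6100)
= 16 * 4.2400
= 67.8400

67.8400


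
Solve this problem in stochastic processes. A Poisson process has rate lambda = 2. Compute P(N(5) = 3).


P(N(t)=k) = (lambda*t)^k * exp(-lambda*t) / k!
lambda*t = 10
= 10^3 * exp(-10) / 3!
= 1000 * 4.5400e-05 / 6
= 0.0076

0.0076


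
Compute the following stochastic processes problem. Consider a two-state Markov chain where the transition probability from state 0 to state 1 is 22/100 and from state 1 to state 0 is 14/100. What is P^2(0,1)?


Computing P^2 by matrix multiplication.
P = [[0.7800, 0.2200], [0.1400, 0.8600]]
After raising P to the power 2:
P^2(0,1) = 0.3608

0.3608


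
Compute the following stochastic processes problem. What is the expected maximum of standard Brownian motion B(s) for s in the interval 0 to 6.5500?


E(max B(s)) = sqrt(2t/pi)
= sqrt(2*6.5500/pi)
= sqrt(4.1699)
= 2.0420

2.0420


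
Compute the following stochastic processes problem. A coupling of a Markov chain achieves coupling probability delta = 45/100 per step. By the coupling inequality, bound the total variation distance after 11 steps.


TV distance bound <= (1-delta)^n
= (1 - 0.4500)^11
= 0.5500^11
= 0.0014

0.0014


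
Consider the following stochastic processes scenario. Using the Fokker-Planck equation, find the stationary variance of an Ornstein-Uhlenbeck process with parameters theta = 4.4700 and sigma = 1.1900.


Stationary variance = sigma^2 / (2*theta)
= 1.1900^2 / (2*4.4700)
= 1.4161 / 8.9400
= 0.1584

0.1584


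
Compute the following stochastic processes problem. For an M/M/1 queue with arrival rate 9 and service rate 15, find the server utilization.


rho = lambda/mu
= 9/15
= 0.6000

0.6000


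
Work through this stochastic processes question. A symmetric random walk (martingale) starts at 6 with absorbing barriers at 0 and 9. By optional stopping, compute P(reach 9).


By optional stopping theorem: E(M at tau) = M(0) = 6
P(hit 9)*9 + P(hit 0)*0 = 6
P(hit 9) = (6 - 0)/(9 - 0) = 2/3 = 0.6667

0.6667


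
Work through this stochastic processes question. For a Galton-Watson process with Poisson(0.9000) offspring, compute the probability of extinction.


Since mu = 0.9000 <= 1, extinction probability = 1.

1.0000


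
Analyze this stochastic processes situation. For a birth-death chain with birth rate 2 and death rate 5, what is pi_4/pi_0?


For birth-death process, pi_n/pi_0 = (lambda/mu)^n
= (2/5)^4
= 0.0256

0.0256


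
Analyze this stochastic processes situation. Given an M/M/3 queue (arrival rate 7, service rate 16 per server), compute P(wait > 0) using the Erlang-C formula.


a = lambda/mu = 0.4375
rho = a/c = 0.1458
Erlang-C formula applied:
C(c,a) = 0.0105

0.0105


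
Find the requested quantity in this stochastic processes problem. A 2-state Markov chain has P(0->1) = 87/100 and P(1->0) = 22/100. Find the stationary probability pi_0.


Stationary distribution: pi_0 = p10/(p01+p10), pi_1 = p01/(p01+p10)
p01 = 0.8700, p10 = 0.2200
pi_0 = 0.2018

0.2018


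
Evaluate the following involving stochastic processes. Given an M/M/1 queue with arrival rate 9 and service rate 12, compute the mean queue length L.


rho = 9/12 = 0.7500
L = rho/(1-rho)
= 0.7500/0.2500
= 3.0000

3.0000


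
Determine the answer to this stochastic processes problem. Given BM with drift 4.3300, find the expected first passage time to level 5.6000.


Expected first passage time = a/mu
= 5.6000/4.3300
= 1.2933

1.2933


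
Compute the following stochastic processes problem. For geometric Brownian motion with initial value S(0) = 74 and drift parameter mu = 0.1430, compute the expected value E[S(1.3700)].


E[S(t)] = S(0) * exp(mu * t)
= 74 * exp(0.1430 * 1.3700)
= 74 * 1.2164
= 90.0149

90.0149


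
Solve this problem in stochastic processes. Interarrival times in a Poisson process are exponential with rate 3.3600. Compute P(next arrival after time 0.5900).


P(X > t) = exp(-lambda * t)
= exp(-3.3600 * 0.5900)
= exp(-1.9824) = 0.1377

0.1377


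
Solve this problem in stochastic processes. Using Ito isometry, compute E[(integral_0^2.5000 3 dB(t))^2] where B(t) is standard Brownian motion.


By Ito isometry: E[(int f dB)^2] = int f^2 dt
= 3^2 * 2.5000
= 9 * 2.5000 = 22.5000

22.5000


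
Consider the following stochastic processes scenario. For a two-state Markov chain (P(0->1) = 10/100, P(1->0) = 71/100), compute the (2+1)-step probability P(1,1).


P^3 = P^2 * P^1
Computing via matrix multiplication of the transition matrix.
Entry (1,1) of P^3 = 0.1295

0.1295


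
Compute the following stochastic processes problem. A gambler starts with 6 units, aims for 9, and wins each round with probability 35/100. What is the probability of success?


Gambler's ruin formula:
r = q/p = 0.6500/0.3500 = 1.8571
P(win) = (1 - r^i)/(1 - r^N)
= (1 - 1.8571^6)/(1 - 1.8571^9)
= 0.1529

0.1529


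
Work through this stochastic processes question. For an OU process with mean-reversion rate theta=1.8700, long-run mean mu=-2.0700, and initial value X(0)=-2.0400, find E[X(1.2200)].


E[X(t)] = mu + (X(0) - mu)*exp(-theta*t)
= -2.0700 + (-2.0400 - -2.0700)*exp(-1.8700*1.2200)
= -2.0700 + 0.0300 * 0.1021
= -2.0669

-2.0669


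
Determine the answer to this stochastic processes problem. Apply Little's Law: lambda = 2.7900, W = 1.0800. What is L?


Little's Law: L = lambda * W
= 2.7900 * 1.0800
= 3.0132

3.0132


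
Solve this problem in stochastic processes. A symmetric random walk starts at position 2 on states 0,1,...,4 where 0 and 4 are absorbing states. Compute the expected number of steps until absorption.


For symmetric RW on 0,...,N with absorbing barriers, E(i) = i*(N-i)
E(2) = 2 * 2 = 4

4


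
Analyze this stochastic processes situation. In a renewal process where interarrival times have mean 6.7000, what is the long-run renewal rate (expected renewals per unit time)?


Long-run renewal rate = 1/E(X)
= 1/6.7000
= 0.1493

0.1493


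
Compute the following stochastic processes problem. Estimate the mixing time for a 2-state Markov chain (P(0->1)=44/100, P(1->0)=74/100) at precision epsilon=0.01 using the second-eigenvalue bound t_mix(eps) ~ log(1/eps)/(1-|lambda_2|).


lambda_2 = |1 - p01 - p10| = |1 - 0.4400 - 0.7400| = 0.1800
t_mix ~ log(1/eps)/(1 - |lambda_2|)
= log(100)/(1 - 0.1800) = 4.6052/0.8200
= 5.6161

5.6161


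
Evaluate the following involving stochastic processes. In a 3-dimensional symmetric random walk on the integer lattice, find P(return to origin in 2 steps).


P(return in 2 steps) = P(reverse first step) = 1/(2d)
= 1/6
= 0.1667

0.1667


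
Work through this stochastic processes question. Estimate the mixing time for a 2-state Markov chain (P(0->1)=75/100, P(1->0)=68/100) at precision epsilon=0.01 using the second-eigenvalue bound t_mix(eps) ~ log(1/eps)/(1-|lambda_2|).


lambda_2 = |1 - p01 - p10| = |1 - 0.7500 - 0.6800| = 0.4300
t_mix ~ log(1/eps)/(1 - |lambda_2|)
= log(100)/(1 - 0.4300) = 4.6052/0.5700
= 8.0792

8.0792


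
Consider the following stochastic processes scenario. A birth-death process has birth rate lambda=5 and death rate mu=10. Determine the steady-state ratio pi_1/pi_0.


For birth-death process, pi_n/pi_0 = (lambda/mu)^n
= (5/10)^1
= 0.5000

0.5000


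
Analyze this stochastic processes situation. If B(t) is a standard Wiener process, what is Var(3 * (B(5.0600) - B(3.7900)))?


Var(alpha*(B(t)-B(s))) = alpha^2 * (t-s)
= 3^2 * (5.0600 - 3.7900)
= 9 * 1.2700
= 11.4300

11.4300


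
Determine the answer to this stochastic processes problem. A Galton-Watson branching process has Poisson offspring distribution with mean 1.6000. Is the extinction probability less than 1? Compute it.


Since mu = 1.6000 > 1, extinction prob q < 1.
Solve s = exp(mu*(s-1)) iteratively.
q = 0.3580

0.3580


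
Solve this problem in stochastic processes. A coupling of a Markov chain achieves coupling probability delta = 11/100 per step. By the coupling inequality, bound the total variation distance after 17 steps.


TV distance bound <= (1-delta)^n
= (1 - 0.1100)^17
= 0.8900^17
= 0.1379

0.1379


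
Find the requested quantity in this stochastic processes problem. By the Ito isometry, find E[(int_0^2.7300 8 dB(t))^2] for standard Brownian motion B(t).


By Ito isometry: E[(int f dB)^2] = int f^2 dt
= 8^2 * 2.7300
= 64 * 2.7300 = 174.7200

174.7200


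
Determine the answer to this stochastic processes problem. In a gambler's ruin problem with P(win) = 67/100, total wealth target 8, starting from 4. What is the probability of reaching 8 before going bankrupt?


Gambler's ruin formula:
r = q/p = 0.3300/0.6700 = 0.4925
P(win) = (1 - r^i)/(1 - r^N)
= (1 - 0.4925^4)/(1 - 0.4925^8)
= 0.9444

0.9444


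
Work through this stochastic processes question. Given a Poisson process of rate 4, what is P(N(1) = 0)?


P(N(t)=k) = (lambda*t)^k * exp(-lambda*t) / k!
lambda*t = 4
= 4^0 * exp(-4) / 0!
= 1 * 0.0183 / 1
= 0.0183

0.0183


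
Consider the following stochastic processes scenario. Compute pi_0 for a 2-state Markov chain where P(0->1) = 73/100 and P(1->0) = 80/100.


Stationary distribution: pi_0 = p10/(p01+p10), pi_1 = p01/(p01+p10)
p01 = 0.7300, p10 = 0.8000
pi_0 = 0.5229

0.5229


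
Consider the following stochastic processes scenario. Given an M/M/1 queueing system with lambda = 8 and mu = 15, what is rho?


rho = lambda/mu
= 8/15
= 0.5333

0.5333


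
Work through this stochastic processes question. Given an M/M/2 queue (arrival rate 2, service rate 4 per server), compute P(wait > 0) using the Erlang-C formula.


a = lambda/mu = 0.5000
rho = a/c = 0.2500
Erlang-C formula applied:
C(c,a) = 0.1000

0.1000


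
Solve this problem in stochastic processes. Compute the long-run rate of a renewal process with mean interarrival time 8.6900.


Long-run renewal rate = 1/E(X)
= 1/8.6900
= 0.1151

0.1151


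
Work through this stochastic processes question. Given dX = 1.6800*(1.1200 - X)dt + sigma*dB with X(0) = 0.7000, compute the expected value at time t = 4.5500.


E[X(t)] = mu + (X(0) - mu)*exp(-theta*t)
= 1.1200 + (0.7000 - 1.1200)*exp(-1.6800*4.5500)
= 1.1200 + -0.4200 * 4.7891e-04
= 1.1198

1.1198


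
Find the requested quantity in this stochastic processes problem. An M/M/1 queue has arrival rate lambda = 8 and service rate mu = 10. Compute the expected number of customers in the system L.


rho = 8/10 = 0.8000
L = rho/(1-rho)
= 0.8000/0.2000
= 4.0000

4.0000


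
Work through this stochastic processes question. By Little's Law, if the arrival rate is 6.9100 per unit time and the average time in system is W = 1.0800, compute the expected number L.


Little's Law: L = lambda * W
= 6.9100 * 1.0800
= 7.4628

7.4628


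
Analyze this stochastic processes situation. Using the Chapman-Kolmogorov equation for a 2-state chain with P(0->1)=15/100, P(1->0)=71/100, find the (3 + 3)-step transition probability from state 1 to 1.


P^6 = P^3 * P^3
Computing via matrix multiplication of the transition matrix.
Entry (1,1) of P^6 = 0.1744

0.1744


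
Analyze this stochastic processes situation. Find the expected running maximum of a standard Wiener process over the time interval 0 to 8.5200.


E(max B(s)) = sqrt(2t/pi)
= sqrt(2*8.5200/pi)
= sqrt(5.4240)
= 2.3289

2.3289


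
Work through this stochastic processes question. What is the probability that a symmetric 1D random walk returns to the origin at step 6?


P(S(6) = 0) = C(6,3) / 4^3
= 20 / 64
= 0.3125

0.3125


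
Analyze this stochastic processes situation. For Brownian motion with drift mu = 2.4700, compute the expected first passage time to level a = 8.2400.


Expected first passage time = a/mu
= 8.2400/2.4700
= 3.3360

3.3360


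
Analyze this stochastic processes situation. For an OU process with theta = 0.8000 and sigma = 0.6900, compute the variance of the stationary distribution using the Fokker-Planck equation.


Stationary variance = sigma^2 / (2*theta)
= 0.6900^2 / (2*0.8000)
= 0.4761 / 1.6000
= 0.2976

0.2976


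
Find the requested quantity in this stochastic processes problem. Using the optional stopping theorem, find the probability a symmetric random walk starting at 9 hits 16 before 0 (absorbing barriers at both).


By optional stopping theorem: E(M at tau) = M(0) = 9
P(hit 16)*16 + P(hit 0)*0 = 9
P(hit 16) = (9 - 0)/(16 - 0) = 9/16 = 0.5625

0.5625


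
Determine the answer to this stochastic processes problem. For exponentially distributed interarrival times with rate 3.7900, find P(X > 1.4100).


P(X > t) = exp(-lambda * t)
= exp(-3.7900 * 1.4100)
= exp(-5.3439) = 0.0048

0.0048


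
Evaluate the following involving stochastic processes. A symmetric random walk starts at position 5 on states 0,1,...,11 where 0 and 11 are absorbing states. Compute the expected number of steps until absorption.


For symmetric RW on 0,...,N with absorbing barriers, E(i) = i*(N-i)
E(5) = 5 * 6 = 30

30


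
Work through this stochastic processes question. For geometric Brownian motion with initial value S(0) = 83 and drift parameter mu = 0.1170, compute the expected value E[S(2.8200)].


E[S(t)] = S(0) * exp(mu * t)
= 83 * exp(0.1170 * 2.8200)
= 83 * 1.3909
= 115.4434

115.4434


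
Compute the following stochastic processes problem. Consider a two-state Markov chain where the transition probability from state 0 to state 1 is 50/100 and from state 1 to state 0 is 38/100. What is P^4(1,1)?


Computing P^4 by matrix multiplication.
P = [[0.5000, 0.5000], [0.3800, 0.6200]]
After raising P to the power 4:
P^4(1,1) = 0.5683

0.5683


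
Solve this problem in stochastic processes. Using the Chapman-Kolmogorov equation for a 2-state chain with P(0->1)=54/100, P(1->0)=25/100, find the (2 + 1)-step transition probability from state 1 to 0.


P^3 = P^2 * P^1
Computing via matrix multiplication of the transition matrix.
Entry (1,0) of P^3 = 0.3135

0.3135


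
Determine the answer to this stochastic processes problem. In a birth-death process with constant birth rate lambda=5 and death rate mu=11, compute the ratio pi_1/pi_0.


For birth-death process, pi_n/pi_0 = (lambda/mu)^n
= (5/11)^1
= 0.4545

0.4545


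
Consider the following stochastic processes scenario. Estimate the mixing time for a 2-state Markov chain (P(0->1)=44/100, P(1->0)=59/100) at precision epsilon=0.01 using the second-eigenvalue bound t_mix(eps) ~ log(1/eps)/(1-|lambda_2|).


lambda_2 = |1 - p01 - p10| = |1 - 0.4400 - 0.5900| = 0.0300
t_mix ~ log(1/eps)/(1 - |lambda_2|)
= log(100)/(1 - 0.0300) = 4.6052/0.9700
= 4.7476

4.7476


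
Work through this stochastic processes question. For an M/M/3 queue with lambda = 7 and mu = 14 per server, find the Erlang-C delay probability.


a = lambda/mu = 0.5000
rho = a/c = 0.1667
Erlang-C formula applied:
C(c,a) = 0.0152

0.0152


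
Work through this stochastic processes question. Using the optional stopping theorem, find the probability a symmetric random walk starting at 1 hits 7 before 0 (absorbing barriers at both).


By optional stopping theorem: E(M at tau) = M(0) = 1
P(hit 7)*7 + P(hit 0)*0 = 1
P(hit 7) = (1 - 0)/(7 - 0) = 1/7 = 0.1429

0.1429


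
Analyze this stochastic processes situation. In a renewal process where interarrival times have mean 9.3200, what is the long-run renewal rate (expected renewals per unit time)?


Long-run renewal rate = 1/E(X)
= 1/9.3200
= 0.1073

0.1073


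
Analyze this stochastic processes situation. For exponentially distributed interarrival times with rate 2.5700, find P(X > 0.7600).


P(X > t) = exp(-lambda * t)
= exp(-2.5700 * 0.7600)
= exp(-1.9532) = 0.1418

0.1418


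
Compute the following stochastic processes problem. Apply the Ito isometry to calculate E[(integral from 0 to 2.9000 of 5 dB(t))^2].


By Ito isometry: E[(int f dB)^2] = int f^2 dt
= 5^2 * 2.9000
= 25 * 2.9000 = 72.5000

72.5000


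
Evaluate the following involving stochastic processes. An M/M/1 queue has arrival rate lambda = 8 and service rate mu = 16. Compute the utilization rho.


rho = lambda/mu
= 8/16
= 0.5000

0.5000


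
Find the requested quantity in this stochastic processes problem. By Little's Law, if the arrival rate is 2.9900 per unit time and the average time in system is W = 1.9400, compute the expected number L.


Little's Law: L = lambda * W
= 2.9900 * 1.9400
= 5.8006

5.8006


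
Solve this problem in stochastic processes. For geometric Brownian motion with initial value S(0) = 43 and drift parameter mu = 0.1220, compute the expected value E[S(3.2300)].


E[S(t)] = S(0) * exp(mu * t)
= 43 * exp(0.1220 * 3.2300)
= 43 * 1.4830
= 63.7685

63.7685


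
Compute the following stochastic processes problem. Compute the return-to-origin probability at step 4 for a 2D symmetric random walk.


P = C(4,2)^2 / 4^4
= 6^2 / 256
= 36 / 256
= 0.1406

0.1406


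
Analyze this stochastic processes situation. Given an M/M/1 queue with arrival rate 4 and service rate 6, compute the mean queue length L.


rho = 4/6 = 0.6667
L = rho/(1-rho)
= 0.6667/0.3333
= 2.0000

2.0000


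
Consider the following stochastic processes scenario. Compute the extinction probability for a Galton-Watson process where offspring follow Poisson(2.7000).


Since mu = 2.7000 > 1, extinction prob q < 1.
Solve s = exp(mu*(s-1)) iteratively.
q = 0.0844

0.0844


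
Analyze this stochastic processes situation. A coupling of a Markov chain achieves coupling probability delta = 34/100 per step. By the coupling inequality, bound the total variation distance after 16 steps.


TV distance bound <= (1-delta)^n
= (1 - 0.3400)^16
= 0.6600^16
= 0.0013

0.0013


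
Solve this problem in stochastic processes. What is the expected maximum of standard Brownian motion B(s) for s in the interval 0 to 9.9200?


E(max B(s)) = sqrt(2t/pi)
= sqrt(2*9.9200/pi)
= sqrt(6.3153)
= 2.5130

2.5130


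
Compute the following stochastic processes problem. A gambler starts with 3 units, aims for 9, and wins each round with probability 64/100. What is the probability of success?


Gambler's ruin formula:
r = q/p = 0.3600/0.6400 = 0.5625
P(win) = (1 - r^i)/(1 - r^N)
= (1 - 0.5625^3)/(1 - 0.5625^9)
= 0.8267

0.8267


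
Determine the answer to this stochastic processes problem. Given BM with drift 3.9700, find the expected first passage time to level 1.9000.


Expected first passage time = a/mu
= 1.9000/3.9700
= 0.4786

0.4786


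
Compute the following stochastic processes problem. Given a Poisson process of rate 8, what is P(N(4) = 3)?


P(N(t)=k) = (lambda*t)^k * exp(-lambda*t) / k!
lambda*t = 32
= 32^3 * exp(-32) / 3!
= 32768 * 1.2664e-14 / 6
= 6.9163e-11

6.9163e-11


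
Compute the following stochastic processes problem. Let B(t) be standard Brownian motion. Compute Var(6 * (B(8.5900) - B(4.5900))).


Var(alpha*(B(t)-B(s))) = alpha^2 * (t-s)
= 6^2 * (8.5900 - 4.5900)
= 36 * 4.0000
= 144.0000

144.0000


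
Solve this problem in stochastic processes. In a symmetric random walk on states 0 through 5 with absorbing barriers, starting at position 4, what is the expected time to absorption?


For symmetric RW on 0,...,N with absorbing barriers, E(i) = i*(N-i)
E(4) = 4 * 1 = 4

4


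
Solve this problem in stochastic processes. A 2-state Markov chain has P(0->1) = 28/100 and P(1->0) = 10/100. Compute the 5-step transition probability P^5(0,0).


Computing P^5 by matrix multiplication.
P = [[0.7200, 0.2800], [0.1000, 0.9000]]
After raising P to the power 5:
P^5(0,0) = 0.3307

0.3307


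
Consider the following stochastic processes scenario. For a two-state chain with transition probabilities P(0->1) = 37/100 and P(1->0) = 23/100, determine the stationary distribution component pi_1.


Stationary distribution: pi_0 = p10/(p01+p10), pi_1 = p01/(p01+p10)
p01 = 0.3700, p10 = 0.2300
pi_1 = 0.6167

0.6167


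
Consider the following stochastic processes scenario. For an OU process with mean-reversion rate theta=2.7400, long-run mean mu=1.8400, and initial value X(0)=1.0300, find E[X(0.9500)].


E[X(t)] = mu + (X(0) - mu)*exp(-theta*t)
= 1.8400 + (1.0300 - 1.8400)*exp(-2.7400*0.9500)
= 1.8400 + -0.8100 * 0.0741
= 1.7800

1.7800


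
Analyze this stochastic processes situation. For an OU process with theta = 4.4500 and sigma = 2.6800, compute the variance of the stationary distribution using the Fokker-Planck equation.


Stationary variance = sigma^2 / (2*theta)
= 2.6800^2 / (2*4.4500)
= 7.1824 / 8.9000
= 0.8070

0.8070


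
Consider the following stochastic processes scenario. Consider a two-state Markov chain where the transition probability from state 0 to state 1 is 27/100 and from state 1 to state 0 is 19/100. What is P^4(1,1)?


Computing P^4 by matrix multiplication.
P = [[0.7300, 0.2700], [0.1900, 0.8100]]
After raising P to the power 4:
P^4(1,1) = 0.6221

0.6221


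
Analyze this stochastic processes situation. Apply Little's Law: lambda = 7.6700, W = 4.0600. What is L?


Little's Law: L = lambda * W
= 7.6700 * 4.0600
= 31.1402

31.1402


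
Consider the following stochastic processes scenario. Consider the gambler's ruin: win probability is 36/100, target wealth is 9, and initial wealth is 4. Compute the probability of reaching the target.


Gambler's ruin formula:
r = q/p = 0.6400/0.3600 = 1.7778
P(win) = (1 - r^i)/(1 - r^N)
= (1 - 1.7778^4)/(1 - 1.7778^9)
= 0.0510

0.0510


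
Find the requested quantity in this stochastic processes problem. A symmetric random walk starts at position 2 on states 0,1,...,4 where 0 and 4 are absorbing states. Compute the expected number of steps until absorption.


For symmetric RW on 0,...,N with absorbing barriers, E(i) = i*(N-i)
E(2) = 2 * 2 = 4

4


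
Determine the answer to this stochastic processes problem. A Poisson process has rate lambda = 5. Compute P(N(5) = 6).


P(N(t)=k) = (lambda*t)^k * exp(-lambda*t) / k!
lambda*t = 25
= 25^6 * exp(-25) / 6!
= 244140625 * 1.3888e-11 / 720
= 4.7092e-06

4.7092e-06


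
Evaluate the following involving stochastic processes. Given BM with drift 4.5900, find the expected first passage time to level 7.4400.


Expected first passage time = a/mu
= 7.4400/4.5900
= 1.6209

1.6209


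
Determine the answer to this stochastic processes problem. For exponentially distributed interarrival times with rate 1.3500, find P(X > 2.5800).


P(X > t) = exp(-lambda * t)
= exp(-1.3500 * 2.5800)
= exp(-3.4830) = 0.0307

0.0307


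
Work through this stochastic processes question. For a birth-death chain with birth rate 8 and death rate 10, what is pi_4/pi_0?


For birth-death process, pi_n/pi_0 = (lambda/mu)^n
= (8/10)^4
= 0.4096

0.4096


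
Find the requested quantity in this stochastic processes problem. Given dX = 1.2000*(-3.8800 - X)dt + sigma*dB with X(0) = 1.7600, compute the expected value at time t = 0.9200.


E[X(t)] = mu + (X(0) - mu)*exp(-theta*t)
= -3.8800 + (1.7600 - -3.8800)*exp(-1.2000*0.9200)
= -3.8800 + 5.6400 * 0.3315
= -2.0101

-2.0101
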